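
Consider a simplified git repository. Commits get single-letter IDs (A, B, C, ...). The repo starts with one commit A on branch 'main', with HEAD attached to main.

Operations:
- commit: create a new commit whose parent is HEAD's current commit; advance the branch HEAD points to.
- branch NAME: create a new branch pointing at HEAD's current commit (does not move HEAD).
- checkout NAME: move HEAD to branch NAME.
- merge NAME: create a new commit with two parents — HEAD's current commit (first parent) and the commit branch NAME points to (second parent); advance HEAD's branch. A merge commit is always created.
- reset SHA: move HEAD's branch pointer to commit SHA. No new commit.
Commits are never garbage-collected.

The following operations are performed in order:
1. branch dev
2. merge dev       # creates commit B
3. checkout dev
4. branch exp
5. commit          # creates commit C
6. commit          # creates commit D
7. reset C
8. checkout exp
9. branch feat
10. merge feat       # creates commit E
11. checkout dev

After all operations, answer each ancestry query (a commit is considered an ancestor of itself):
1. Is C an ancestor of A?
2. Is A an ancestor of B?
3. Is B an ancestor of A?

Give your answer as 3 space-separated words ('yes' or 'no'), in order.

After op 1 (branch): HEAD=main@A [dev=A main=A]
After op 2 (merge): HEAD=main@B [dev=A main=B]
After op 3 (checkout): HEAD=dev@A [dev=A main=B]
After op 4 (branch): HEAD=dev@A [dev=A exp=A main=B]
After op 5 (commit): HEAD=dev@C [dev=C exp=A main=B]
After op 6 (commit): HEAD=dev@D [dev=D exp=A main=B]
After op 7 (reset): HEAD=dev@C [dev=C exp=A main=B]
After op 8 (checkout): HEAD=exp@A [dev=C exp=A main=B]
After op 9 (branch): HEAD=exp@A [dev=C exp=A feat=A main=B]
After op 10 (merge): HEAD=exp@E [dev=C exp=E feat=A main=B]
After op 11 (checkout): HEAD=dev@C [dev=C exp=E feat=A main=B]
ancestors(A) = {A}; C in? no
ancestors(B) = {A,B}; A in? yes
ancestors(A) = {A}; B in? no

Answer: no yes no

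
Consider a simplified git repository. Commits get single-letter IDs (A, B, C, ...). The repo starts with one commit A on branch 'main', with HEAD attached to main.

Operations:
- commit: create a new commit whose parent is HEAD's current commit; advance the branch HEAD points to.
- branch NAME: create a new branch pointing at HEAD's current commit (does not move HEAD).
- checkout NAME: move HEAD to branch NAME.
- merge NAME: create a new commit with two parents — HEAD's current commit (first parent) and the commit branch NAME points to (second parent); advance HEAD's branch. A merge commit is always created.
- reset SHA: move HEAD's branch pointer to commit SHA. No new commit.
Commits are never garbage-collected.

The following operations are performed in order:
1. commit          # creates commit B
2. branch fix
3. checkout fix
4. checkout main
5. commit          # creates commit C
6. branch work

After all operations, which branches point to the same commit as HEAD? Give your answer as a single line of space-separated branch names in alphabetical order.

After op 1 (commit): HEAD=main@B [main=B]
After op 2 (branch): HEAD=main@B [fix=B main=B]
After op 3 (checkout): HEAD=fix@B [fix=B main=B]
After op 4 (checkout): HEAD=main@B [fix=B main=B]
After op 5 (commit): HEAD=main@C [fix=B main=C]
After op 6 (branch): HEAD=main@C [fix=B main=C work=C]

Answer: main work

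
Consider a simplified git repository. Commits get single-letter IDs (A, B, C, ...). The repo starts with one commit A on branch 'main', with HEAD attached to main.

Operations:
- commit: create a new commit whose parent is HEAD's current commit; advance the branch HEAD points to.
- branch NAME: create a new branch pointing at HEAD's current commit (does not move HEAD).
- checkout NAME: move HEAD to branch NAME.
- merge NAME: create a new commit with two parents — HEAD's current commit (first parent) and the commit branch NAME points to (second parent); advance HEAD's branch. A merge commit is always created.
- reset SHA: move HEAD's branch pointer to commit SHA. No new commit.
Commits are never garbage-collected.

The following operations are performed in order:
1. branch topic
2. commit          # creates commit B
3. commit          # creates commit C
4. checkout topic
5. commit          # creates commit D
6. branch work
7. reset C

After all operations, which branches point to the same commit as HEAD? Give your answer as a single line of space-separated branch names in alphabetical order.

After op 1 (branch): HEAD=main@A [main=A topic=A]
After op 2 (commit): HEAD=main@B [main=B topic=A]
After op 3 (commit): HEAD=main@C [main=C topic=A]
After op 4 (checkout): HEAD=topic@A [main=C topic=A]
After op 5 (commit): HEAD=topic@D [main=C topic=D]
After op 6 (branch): HEAD=topic@D [main=C topic=D work=D]
After op 7 (reset): HEAD=topic@C [main=C topic=C work=D]

Answer: main topic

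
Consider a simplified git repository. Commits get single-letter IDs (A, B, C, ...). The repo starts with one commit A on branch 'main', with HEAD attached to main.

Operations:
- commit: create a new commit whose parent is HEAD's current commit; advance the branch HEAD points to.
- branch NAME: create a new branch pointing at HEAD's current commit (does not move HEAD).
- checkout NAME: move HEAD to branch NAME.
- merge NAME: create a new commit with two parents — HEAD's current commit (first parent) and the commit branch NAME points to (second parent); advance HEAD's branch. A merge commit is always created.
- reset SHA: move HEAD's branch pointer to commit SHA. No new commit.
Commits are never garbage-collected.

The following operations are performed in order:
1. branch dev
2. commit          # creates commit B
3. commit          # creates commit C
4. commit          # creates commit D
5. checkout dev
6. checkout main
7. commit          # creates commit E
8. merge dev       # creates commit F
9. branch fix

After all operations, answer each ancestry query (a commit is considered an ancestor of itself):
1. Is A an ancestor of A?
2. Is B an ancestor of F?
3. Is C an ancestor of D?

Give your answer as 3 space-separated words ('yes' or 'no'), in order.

Answer: yes yes yes

Derivation:
After op 1 (branch): HEAD=main@A [dev=A main=A]
After op 2 (commit): HEAD=main@B [dev=A main=B]
After op 3 (commit): HEAD=main@C [dev=A main=C]
After op 4 (commit): HEAD=main@D [dev=A main=D]
After op 5 (checkout): HEAD=dev@A [dev=A main=D]
After op 6 (checkout): HEAD=main@D [dev=A main=D]
After op 7 (commit): HEAD=main@E [dev=A main=E]
After op 8 (merge): HEAD=main@F [dev=A main=F]
After op 9 (branch): HEAD=main@F [dev=A fix=F main=F]
ancestors(A) = {A}; A in? yes
ancestors(F) = {A,B,C,D,E,F}; B in? yes
ancestors(D) = {A,B,C,D}; C in? yes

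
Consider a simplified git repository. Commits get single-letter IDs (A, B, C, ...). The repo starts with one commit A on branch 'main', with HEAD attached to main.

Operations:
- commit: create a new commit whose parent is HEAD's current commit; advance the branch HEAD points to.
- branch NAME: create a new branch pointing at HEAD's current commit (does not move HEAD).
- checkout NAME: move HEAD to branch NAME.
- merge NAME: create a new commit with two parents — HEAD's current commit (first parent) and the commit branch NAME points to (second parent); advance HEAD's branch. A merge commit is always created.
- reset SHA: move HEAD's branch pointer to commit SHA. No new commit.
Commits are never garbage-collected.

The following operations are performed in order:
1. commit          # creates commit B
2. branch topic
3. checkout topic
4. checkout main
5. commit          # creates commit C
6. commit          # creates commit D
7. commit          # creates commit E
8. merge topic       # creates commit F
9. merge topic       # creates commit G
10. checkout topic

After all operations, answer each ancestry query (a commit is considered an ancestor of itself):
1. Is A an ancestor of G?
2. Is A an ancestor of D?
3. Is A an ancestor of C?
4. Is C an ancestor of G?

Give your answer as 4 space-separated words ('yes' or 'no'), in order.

After op 1 (commit): HEAD=main@B [main=B]
After op 2 (branch): HEAD=main@B [main=B topic=B]
After op 3 (checkout): HEAD=topic@B [main=B topic=B]
After op 4 (checkout): HEAD=main@B [main=B topic=B]
After op 5 (commit): HEAD=main@C [main=C topic=B]
After op 6 (commit): HEAD=main@D [main=D topic=B]
After op 7 (commit): HEAD=main@E [main=E topic=B]
After op 8 (merge): HEAD=main@F [main=F topic=B]
After op 9 (merge): HEAD=main@G [main=G topic=B]
After op 10 (checkout): HEAD=topic@B [main=G topic=B]
ancestors(G) = {A,B,C,D,E,F,G}; A in? yes
ancestors(D) = {A,B,C,D}; A in? yes
ancestors(C) = {A,B,C}; A in? yes
ancestors(G) = {A,B,C,D,E,F,G}; C in? yes

Answer: yes yes yes yes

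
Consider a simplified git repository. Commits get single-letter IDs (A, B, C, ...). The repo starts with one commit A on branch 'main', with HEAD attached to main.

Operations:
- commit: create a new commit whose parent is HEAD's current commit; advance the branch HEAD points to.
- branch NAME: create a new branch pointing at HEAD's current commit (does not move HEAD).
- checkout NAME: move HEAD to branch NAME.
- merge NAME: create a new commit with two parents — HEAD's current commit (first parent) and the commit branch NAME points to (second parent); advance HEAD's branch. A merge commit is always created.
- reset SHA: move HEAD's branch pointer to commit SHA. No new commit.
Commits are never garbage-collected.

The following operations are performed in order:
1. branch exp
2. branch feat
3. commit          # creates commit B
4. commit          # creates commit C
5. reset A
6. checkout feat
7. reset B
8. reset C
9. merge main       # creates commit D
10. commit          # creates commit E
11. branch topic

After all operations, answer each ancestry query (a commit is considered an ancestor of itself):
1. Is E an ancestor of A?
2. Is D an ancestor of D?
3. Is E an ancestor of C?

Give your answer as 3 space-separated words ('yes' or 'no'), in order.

Answer: no yes no

Derivation:
After op 1 (branch): HEAD=main@A [exp=A main=A]
After op 2 (branch): HEAD=main@A [exp=A feat=A main=A]
After op 3 (commit): HEAD=main@B [exp=A feat=A main=B]
After op 4 (commit): HEAD=main@C [exp=A feat=A main=C]
After op 5 (reset): HEAD=main@A [exp=A feat=A main=A]
After op 6 (checkout): HEAD=feat@A [exp=A feat=A main=A]
After op 7 (reset): HEAD=feat@B [exp=A feat=B main=A]
After op 8 (reset): HEAD=feat@C [exp=A feat=C main=A]
After op 9 (merge): HEAD=feat@D [exp=A feat=D main=A]
After op 10 (commit): HEAD=feat@E [exp=A feat=E main=A]
After op 11 (branch): HEAD=feat@E [exp=A feat=E main=A topic=E]
ancestors(A) = {A}; E in? no
ancestors(D) = {A,B,C,D}; D in? yes
ancestors(C) = {A,B,C}; E in? no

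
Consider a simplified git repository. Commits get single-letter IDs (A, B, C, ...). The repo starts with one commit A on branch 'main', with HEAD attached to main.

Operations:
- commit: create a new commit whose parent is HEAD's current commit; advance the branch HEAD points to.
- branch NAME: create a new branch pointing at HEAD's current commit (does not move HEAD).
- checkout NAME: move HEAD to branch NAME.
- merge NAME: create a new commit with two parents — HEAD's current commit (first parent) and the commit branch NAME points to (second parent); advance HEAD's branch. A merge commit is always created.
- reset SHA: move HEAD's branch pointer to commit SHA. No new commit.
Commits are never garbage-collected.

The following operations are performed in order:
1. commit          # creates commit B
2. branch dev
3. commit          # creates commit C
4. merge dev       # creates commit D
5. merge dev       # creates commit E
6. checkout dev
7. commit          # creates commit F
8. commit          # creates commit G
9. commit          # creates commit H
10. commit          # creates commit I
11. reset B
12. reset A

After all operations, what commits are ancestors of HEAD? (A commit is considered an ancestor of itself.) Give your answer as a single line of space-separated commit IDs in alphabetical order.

After op 1 (commit): HEAD=main@B [main=B]
After op 2 (branch): HEAD=main@B [dev=B main=B]
After op 3 (commit): HEAD=main@C [dev=B main=C]
After op 4 (merge): HEAD=main@D [dev=B main=D]
After op 5 (merge): HEAD=main@E [dev=B main=E]
After op 6 (checkout): HEAD=dev@B [dev=B main=E]
After op 7 (commit): HEAD=dev@F [dev=F main=E]
After op 8 (commit): HEAD=dev@G [dev=G main=E]
After op 9 (commit): HEAD=dev@H [dev=H main=E]
After op 10 (commit): HEAD=dev@I [dev=I main=E]
After op 11 (reset): HEAD=dev@B [dev=B main=E]
After op 12 (reset): HEAD=dev@A [dev=A main=E]

Answer: A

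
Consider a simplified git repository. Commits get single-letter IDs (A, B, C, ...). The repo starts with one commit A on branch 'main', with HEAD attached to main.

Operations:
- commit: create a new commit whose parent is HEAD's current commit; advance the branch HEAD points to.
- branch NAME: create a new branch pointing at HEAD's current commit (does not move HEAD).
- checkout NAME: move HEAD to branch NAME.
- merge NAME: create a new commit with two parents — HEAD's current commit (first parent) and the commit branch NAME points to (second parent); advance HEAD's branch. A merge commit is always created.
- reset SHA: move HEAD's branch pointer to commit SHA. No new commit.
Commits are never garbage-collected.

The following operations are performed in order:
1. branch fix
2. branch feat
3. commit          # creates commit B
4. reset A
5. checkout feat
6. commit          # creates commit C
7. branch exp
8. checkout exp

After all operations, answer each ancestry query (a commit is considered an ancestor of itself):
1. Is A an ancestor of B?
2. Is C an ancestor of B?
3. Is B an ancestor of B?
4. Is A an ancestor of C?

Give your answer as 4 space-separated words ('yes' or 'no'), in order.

Answer: yes no yes yes

Derivation:
After op 1 (branch): HEAD=main@A [fix=A main=A]
After op 2 (branch): HEAD=main@A [feat=A fix=A main=A]
After op 3 (commit): HEAD=main@B [feat=A fix=A main=B]
After op 4 (reset): HEAD=main@A [feat=A fix=A main=A]
After op 5 (checkout): HEAD=feat@A [feat=A fix=A main=A]
After op 6 (commit): HEAD=feat@C [feat=C fix=A main=A]
After op 7 (branch): HEAD=feat@C [exp=C feat=C fix=A main=A]
After op 8 (checkout): HEAD=exp@C [exp=C feat=C fix=A main=A]
ancestors(B) = {A,B}; A in? yes
ancestors(B) = {A,B}; C in? no
ancestors(B) = {A,B}; B in? yes
ancestors(C) = {A,C}; A in? yes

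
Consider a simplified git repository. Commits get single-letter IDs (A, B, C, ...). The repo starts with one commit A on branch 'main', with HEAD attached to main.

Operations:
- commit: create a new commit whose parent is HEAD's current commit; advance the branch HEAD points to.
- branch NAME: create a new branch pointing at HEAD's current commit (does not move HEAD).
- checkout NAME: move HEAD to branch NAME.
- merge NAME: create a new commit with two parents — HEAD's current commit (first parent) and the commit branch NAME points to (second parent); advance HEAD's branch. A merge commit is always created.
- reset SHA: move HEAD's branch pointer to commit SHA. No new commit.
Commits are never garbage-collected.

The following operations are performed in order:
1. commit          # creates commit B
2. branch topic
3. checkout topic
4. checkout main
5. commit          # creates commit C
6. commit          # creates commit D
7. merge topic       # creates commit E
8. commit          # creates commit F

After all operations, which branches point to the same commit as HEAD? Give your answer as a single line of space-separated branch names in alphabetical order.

Answer: main

Derivation:
After op 1 (commit): HEAD=main@B [main=B]
After op 2 (branch): HEAD=main@B [main=B topic=B]
After op 3 (checkout): HEAD=topic@B [main=B topic=B]
After op 4 (checkout): HEAD=main@B [main=B topic=B]
After op 5 (commit): HEAD=main@C [main=C topic=B]
After op 6 (commit): HEAD=main@D [main=D topic=B]
After op 7 (merge): HEAD=main@E [main=E topic=B]
After op 8 (commit): HEAD=main@F [main=F topic=B]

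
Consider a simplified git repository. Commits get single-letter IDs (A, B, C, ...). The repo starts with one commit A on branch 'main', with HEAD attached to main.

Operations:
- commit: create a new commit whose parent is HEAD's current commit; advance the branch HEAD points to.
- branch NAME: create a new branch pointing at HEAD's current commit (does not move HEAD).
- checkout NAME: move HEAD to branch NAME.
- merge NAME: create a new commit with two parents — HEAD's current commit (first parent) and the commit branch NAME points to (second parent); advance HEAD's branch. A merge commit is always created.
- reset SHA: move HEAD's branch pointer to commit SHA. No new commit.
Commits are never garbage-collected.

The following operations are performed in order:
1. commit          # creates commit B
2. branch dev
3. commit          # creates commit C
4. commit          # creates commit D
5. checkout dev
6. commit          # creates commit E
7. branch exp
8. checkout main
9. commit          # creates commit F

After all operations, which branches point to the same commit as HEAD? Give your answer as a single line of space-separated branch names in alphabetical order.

After op 1 (commit): HEAD=main@B [main=B]
After op 2 (branch): HEAD=main@B [dev=B main=B]
After op 3 (commit): HEAD=main@C [dev=B main=C]
After op 4 (commit): HEAD=main@D [dev=B main=D]
After op 5 (checkout): HEAD=dev@B [dev=B main=D]
After op 6 (commit): HEAD=dev@E [dev=E main=D]
After op 7 (branch): HEAD=dev@E [dev=E exp=E main=D]
After op 8 (checkout): HEAD=main@D [dev=E exp=E main=D]
After op 9 (commit): HEAD=main@F [dev=E exp=E main=F]

Answer: main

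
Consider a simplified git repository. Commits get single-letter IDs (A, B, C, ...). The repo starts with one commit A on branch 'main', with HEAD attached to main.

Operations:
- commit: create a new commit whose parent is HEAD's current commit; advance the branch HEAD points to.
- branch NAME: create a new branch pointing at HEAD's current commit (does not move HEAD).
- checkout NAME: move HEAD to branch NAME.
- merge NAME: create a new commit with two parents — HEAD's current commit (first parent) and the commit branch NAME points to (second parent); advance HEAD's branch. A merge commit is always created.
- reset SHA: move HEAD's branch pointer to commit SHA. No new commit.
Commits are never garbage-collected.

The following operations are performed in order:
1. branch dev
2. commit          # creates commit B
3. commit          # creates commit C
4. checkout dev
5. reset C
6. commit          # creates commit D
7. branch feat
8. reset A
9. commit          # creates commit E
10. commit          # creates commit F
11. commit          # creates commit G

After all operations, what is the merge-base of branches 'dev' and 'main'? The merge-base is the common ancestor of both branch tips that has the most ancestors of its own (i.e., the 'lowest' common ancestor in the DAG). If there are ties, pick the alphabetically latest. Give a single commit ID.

After op 1 (branch): HEAD=main@A [dev=A main=A]
After op 2 (commit): HEAD=main@B [dev=A main=B]
After op 3 (commit): HEAD=main@C [dev=A main=C]
After op 4 (checkout): HEAD=dev@A [dev=A main=C]
After op 5 (reset): HEAD=dev@C [dev=C main=C]
After op 6 (commit): HEAD=dev@D [dev=D main=C]
After op 7 (branch): HEAD=dev@D [dev=D feat=D main=C]
After op 8 (reset): HEAD=dev@A [dev=A feat=D main=C]
After op 9 (commit): HEAD=dev@E [dev=E feat=D main=C]
After op 10 (commit): HEAD=dev@F [dev=F feat=D main=C]
After op 11 (commit): HEAD=dev@G [dev=G feat=D main=C]
ancestors(dev=G): ['A', 'E', 'F', 'G']
ancestors(main=C): ['A', 'B', 'C']
common: ['A']

Answer: A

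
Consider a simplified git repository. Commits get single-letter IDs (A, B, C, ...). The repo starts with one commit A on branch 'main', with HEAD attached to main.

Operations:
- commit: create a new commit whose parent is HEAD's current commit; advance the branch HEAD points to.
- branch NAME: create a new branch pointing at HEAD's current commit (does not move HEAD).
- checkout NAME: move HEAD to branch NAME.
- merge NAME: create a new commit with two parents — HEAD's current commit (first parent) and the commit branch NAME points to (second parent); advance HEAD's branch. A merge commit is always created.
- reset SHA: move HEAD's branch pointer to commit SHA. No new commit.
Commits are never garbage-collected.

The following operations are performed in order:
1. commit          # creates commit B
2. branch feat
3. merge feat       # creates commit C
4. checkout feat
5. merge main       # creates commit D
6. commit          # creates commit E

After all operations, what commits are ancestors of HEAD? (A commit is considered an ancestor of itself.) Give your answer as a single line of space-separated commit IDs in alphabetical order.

After op 1 (commit): HEAD=main@B [main=B]
After op 2 (branch): HEAD=main@B [feat=B main=B]
After op 3 (merge): HEAD=main@C [feat=B main=C]
After op 4 (checkout): HEAD=feat@B [feat=B main=C]
After op 5 (merge): HEAD=feat@D [feat=D main=C]
After op 6 (commit): HEAD=feat@E [feat=E main=C]

Answer: A B C D E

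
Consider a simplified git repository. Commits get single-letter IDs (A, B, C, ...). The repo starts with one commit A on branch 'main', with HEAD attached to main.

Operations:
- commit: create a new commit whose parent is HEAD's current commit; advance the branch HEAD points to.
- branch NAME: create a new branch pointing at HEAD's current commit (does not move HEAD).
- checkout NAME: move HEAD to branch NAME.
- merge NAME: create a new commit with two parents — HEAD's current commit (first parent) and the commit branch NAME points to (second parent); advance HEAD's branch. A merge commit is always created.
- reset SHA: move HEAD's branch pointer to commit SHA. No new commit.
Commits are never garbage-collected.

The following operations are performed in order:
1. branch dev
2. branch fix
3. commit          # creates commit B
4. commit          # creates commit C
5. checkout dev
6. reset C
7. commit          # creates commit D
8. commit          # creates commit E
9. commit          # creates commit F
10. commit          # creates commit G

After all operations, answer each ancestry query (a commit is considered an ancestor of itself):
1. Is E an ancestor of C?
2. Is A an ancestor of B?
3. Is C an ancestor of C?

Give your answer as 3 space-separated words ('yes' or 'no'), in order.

Answer: no yes yes

Derivation:
After op 1 (branch): HEAD=main@A [dev=A main=A]
After op 2 (branch): HEAD=main@A [dev=A fix=A main=A]
After op 3 (commit): HEAD=main@B [dev=A fix=A main=B]
After op 4 (commit): HEAD=main@C [dev=A fix=A main=C]
After op 5 (checkout): HEAD=dev@A [dev=A fix=A main=C]
After op 6 (reset): HEAD=dev@C [dev=C fix=A main=C]
After op 7 (commit): HEAD=dev@D [dev=D fix=A main=C]
After op 8 (commit): HEAD=dev@E [dev=E fix=A main=C]
After op 9 (commit): HEAD=dev@F [dev=F fix=A main=C]
After op 10 (commit): HEAD=dev@G [dev=G fix=A main=C]
ancestors(C) = {A,B,C}; E in? no
ancestors(B) = {A,B}; A in? yes
ancestors(C) = {A,B,C}; C in? yes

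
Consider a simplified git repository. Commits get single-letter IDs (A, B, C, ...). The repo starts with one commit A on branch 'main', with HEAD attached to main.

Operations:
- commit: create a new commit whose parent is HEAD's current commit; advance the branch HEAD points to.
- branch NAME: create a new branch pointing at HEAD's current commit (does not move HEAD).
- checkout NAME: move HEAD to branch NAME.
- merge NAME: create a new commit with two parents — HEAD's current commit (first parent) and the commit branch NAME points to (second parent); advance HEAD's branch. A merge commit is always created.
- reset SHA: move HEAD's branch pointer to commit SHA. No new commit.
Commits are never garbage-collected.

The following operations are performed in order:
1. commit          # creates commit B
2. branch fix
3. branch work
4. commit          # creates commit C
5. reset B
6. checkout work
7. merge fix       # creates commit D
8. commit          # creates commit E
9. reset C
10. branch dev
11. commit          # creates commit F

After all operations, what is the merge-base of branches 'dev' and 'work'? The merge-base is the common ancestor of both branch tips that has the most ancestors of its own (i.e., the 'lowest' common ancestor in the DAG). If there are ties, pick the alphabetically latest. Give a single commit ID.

After op 1 (commit): HEAD=main@B [main=B]
After op 2 (branch): HEAD=main@B [fix=B main=B]
After op 3 (branch): HEAD=main@B [fix=B main=B work=B]
After op 4 (commit): HEAD=main@C [fix=B main=C work=B]
After op 5 (reset): HEAD=main@B [fix=B main=B work=B]
After op 6 (checkout): HEAD=work@B [fix=B main=B work=B]
After op 7 (merge): HEAD=work@D [fix=B main=B work=D]
After op 8 (commit): HEAD=work@E [fix=B main=B work=E]
After op 9 (reset): HEAD=work@C [fix=B main=B work=C]
After op 10 (branch): HEAD=work@C [dev=C fix=B main=B work=C]
After op 11 (commit): HEAD=work@F [dev=C fix=B main=B work=F]
ancestors(dev=C): ['A', 'B', 'C']
ancestors(work=F): ['A', 'B', 'C', 'F']
common: ['A', 'B', 'C']

Answer: C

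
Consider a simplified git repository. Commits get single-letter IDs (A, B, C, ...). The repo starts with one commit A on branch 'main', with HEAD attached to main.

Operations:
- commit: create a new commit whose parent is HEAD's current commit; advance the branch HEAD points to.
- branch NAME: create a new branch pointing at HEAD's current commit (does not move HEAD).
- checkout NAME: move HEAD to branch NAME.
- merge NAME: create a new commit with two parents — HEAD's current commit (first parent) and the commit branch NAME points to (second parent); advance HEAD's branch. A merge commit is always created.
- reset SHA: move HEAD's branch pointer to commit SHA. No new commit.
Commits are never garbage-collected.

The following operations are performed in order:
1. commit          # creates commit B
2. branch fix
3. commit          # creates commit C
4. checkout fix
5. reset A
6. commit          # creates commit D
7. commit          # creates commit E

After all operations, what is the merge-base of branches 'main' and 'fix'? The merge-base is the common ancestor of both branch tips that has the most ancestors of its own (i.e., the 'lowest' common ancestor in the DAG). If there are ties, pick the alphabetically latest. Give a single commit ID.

After op 1 (commit): HEAD=main@B [main=B]
After op 2 (branch): HEAD=main@B [fix=B main=B]
After op 3 (commit): HEAD=main@C [fix=B main=C]
After op 4 (checkout): HEAD=fix@B [fix=B main=C]
After op 5 (reset): HEAD=fix@A [fix=A main=C]
After op 6 (commit): HEAD=fix@D [fix=D main=C]
After op 7 (commit): HEAD=fix@E [fix=E main=C]
ancestors(main=C): ['A', 'B', 'C']
ancestors(fix=E): ['A', 'D', 'E']
common: ['A']

Answer: A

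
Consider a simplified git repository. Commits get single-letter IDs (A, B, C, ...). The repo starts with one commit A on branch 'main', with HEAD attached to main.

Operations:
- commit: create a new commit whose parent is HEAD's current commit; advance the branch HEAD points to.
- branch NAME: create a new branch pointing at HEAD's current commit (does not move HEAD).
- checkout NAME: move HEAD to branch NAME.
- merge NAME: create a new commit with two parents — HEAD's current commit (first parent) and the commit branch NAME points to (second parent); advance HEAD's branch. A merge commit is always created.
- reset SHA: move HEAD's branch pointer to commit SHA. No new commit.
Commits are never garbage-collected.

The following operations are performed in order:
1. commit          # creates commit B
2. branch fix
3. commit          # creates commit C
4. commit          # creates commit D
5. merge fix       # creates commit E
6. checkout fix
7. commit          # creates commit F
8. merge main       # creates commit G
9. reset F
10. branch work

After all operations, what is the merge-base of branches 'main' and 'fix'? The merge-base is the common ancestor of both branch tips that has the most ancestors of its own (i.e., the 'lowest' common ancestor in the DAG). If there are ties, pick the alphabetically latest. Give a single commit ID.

After op 1 (commit): HEAD=main@B [main=B]
After op 2 (branch): HEAD=main@B [fix=B main=B]
After op 3 (commit): HEAD=main@C [fix=B main=C]
After op 4 (commit): HEAD=main@D [fix=B main=D]
After op 5 (merge): HEAD=main@E [fix=B main=E]
After op 6 (checkout): HEAD=fix@B [fix=B main=E]
After op 7 (commit): HEAD=fix@F [fix=F main=E]
After op 8 (merge): HEAD=fix@G [fix=G main=E]
After op 9 (reset): HEAD=fix@F [fix=F main=E]
After op 10 (branch): HEAD=fix@F [fix=F main=E work=F]
ancestors(main=E): ['A', 'B', 'C', 'D', 'E']
ancestors(fix=F): ['A', 'B', 'F']
common: ['A', 'B']

Answer: B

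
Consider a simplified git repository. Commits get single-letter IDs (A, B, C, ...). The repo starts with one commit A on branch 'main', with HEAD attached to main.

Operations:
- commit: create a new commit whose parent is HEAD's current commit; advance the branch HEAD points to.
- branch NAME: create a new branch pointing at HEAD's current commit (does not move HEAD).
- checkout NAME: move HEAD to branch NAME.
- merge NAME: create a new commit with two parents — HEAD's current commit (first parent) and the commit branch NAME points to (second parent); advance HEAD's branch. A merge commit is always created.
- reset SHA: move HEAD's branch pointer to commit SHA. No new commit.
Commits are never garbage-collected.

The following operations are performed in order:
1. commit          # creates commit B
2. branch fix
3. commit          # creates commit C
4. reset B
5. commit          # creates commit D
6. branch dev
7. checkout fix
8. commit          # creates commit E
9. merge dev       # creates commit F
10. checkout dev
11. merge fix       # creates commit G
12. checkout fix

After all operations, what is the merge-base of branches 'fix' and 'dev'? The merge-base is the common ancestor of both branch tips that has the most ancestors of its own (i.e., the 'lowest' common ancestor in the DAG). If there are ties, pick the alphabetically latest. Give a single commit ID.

After op 1 (commit): HEAD=main@B [main=B]
After op 2 (branch): HEAD=main@B [fix=B main=B]
After op 3 (commit): HEAD=main@C [fix=B main=C]
After op 4 (reset): HEAD=main@B [fix=B main=B]
After op 5 (commit): HEAD=main@D [fix=B main=D]
After op 6 (branch): HEAD=main@D [dev=D fix=B main=D]
After op 7 (checkout): HEAD=fix@B [dev=D fix=B main=D]
After op 8 (commit): HEAD=fix@E [dev=D fix=E main=D]
After op 9 (merge): HEAD=fix@F [dev=D fix=F main=D]
After op 10 (checkout): HEAD=dev@D [dev=D fix=F main=D]
After op 11 (merge): HEAD=dev@G [dev=G fix=F main=D]
After op 12 (checkout): HEAD=fix@F [dev=G fix=F main=D]
ancestors(fix=F): ['A', 'B', 'D', 'E', 'F']
ancestors(dev=G): ['A', 'B', 'D', 'E', 'F', 'G']
common: ['A', 'B', 'D', 'E', 'F']

Answer: F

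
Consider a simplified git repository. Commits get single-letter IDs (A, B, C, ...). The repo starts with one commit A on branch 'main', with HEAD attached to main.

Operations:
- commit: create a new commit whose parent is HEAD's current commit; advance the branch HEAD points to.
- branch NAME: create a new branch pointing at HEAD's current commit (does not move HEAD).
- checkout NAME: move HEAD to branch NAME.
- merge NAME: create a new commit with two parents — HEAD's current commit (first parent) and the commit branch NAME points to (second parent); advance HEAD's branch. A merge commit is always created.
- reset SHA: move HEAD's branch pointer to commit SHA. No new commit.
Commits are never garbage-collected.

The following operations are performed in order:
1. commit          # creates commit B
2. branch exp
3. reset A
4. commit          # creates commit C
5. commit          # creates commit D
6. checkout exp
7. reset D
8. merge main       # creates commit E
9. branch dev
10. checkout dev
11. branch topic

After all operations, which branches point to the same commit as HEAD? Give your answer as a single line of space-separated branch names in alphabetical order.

Answer: dev exp topic

Derivation:
After op 1 (commit): HEAD=main@B [main=B]
After op 2 (branch): HEAD=main@B [exp=B main=B]
After op 3 (reset): HEAD=main@A [exp=B main=A]
After op 4 (commit): HEAD=main@C [exp=B main=C]
After op 5 (commit): HEAD=main@D [exp=B main=D]
After op 6 (checkout): HEAD=exp@B [exp=B main=D]
After op 7 (reset): HEAD=exp@D [exp=D main=D]
After op 8 (merge): HEAD=exp@E [exp=E main=D]
After op 9 (branch): HEAD=exp@E [dev=E exp=E main=D]
After op 10 (checkout): HEAD=dev@E [dev=E exp=E main=D]
After op 11 (branch): HEAD=dev@E [dev=E exp=E main=D topic=E]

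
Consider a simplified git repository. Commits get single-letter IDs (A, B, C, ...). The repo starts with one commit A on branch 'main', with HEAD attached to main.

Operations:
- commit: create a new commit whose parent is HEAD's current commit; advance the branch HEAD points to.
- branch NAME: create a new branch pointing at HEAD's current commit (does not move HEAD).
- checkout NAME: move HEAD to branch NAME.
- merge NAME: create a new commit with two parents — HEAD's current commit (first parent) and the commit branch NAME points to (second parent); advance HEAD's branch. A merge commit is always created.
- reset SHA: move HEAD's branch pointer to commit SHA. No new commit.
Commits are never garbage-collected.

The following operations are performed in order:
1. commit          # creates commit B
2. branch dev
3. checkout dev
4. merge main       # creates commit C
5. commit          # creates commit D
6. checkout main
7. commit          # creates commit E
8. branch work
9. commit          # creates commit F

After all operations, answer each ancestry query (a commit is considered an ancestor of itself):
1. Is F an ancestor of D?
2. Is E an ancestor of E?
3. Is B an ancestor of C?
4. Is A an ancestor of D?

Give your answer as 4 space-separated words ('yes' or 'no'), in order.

After op 1 (commit): HEAD=main@B [main=B]
After op 2 (branch): HEAD=main@B [dev=B main=B]
After op 3 (checkout): HEAD=dev@B [dev=B main=B]
After op 4 (merge): HEAD=dev@C [dev=C main=B]
After op 5 (commit): HEAD=dev@D [dev=D main=B]
After op 6 (checkout): HEAD=main@B [dev=D main=B]
After op 7 (commit): HEAD=main@E [dev=D main=E]
After op 8 (branch): HEAD=main@E [dev=D main=E work=E]
After op 9 (commit): HEAD=main@F [dev=D main=F work=E]
ancestors(D) = {A,B,C,D}; F in? no
ancestors(E) = {A,B,E}; E in? yes
ancestors(C) = {A,B,C}; B in? yes
ancestors(D) = {A,B,C,D}; A in? yes

Answer: no yes yes yes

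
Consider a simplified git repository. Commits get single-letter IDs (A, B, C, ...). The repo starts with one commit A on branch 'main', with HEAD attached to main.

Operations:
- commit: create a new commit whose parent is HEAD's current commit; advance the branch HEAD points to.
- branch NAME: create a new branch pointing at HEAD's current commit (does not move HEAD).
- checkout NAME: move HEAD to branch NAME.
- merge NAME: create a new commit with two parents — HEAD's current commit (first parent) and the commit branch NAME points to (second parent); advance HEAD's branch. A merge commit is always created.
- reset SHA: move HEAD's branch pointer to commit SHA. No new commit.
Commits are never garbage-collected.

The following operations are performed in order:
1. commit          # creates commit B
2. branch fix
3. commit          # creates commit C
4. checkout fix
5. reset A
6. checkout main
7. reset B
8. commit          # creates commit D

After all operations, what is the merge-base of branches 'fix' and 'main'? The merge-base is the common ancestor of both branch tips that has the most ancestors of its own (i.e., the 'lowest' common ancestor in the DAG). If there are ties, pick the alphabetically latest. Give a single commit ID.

Answer: A

Derivation:
After op 1 (commit): HEAD=main@B [main=B]
After op 2 (branch): HEAD=main@B [fix=B main=B]
After op 3 (commit): HEAD=main@C [fix=B main=C]
After op 4 (checkout): HEAD=fix@B [fix=B main=C]
After op 5 (reset): HEAD=fix@A [fix=A main=C]
After op 6 (checkout): HEAD=main@C [fix=A main=C]
After op 7 (reset): HEAD=main@B [fix=A main=B]
After op 8 (commit): HEAD=main@D [fix=A main=D]
ancestors(fix=A): ['A']
ancestors(main=D): ['A', 'B', 'D']
common: ['A']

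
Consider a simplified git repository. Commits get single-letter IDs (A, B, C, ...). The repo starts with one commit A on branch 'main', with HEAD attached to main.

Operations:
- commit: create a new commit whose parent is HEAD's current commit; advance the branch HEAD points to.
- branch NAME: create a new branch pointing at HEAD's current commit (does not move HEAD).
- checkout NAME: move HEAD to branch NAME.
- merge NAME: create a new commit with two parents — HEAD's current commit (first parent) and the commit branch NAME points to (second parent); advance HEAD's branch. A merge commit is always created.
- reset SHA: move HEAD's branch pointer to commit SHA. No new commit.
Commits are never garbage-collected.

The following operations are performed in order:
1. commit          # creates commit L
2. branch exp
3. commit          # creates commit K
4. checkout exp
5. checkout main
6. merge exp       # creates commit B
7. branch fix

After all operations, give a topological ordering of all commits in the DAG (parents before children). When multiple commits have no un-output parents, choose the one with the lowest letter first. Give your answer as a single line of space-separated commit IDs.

Answer: A L K B

Derivation:
After op 1 (commit): HEAD=main@L [main=L]
After op 2 (branch): HEAD=main@L [exp=L main=L]
After op 3 (commit): HEAD=main@K [exp=L main=K]
After op 4 (checkout): HEAD=exp@L [exp=L main=K]
After op 5 (checkout): HEAD=main@K [exp=L main=K]
After op 6 (merge): HEAD=main@B [exp=L main=B]
After op 7 (branch): HEAD=main@B [exp=L fix=B main=B]
commit A: parents=[]
commit B: parents=['K', 'L']
commit K: parents=['L']
commit L: parents=['A']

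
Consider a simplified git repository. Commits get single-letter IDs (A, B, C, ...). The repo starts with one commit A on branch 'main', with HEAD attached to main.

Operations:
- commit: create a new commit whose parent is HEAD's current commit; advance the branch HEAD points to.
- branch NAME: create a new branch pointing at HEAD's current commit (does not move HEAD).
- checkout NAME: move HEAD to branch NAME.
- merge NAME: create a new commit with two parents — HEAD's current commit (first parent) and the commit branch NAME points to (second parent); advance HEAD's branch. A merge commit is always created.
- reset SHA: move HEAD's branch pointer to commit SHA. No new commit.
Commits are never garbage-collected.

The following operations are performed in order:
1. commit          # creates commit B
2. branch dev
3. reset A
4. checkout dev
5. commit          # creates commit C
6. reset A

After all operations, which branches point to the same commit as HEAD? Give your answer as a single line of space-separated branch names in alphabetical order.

After op 1 (commit): HEAD=main@B [main=B]
After op 2 (branch): HEAD=main@B [dev=B main=B]
After op 3 (reset): HEAD=main@A [dev=B main=A]
After op 4 (checkout): HEAD=dev@B [dev=B main=A]
After op 5 (commit): HEAD=dev@C [dev=C main=A]
After op 6 (reset): HEAD=dev@A [dev=A main=A]

Answer: dev main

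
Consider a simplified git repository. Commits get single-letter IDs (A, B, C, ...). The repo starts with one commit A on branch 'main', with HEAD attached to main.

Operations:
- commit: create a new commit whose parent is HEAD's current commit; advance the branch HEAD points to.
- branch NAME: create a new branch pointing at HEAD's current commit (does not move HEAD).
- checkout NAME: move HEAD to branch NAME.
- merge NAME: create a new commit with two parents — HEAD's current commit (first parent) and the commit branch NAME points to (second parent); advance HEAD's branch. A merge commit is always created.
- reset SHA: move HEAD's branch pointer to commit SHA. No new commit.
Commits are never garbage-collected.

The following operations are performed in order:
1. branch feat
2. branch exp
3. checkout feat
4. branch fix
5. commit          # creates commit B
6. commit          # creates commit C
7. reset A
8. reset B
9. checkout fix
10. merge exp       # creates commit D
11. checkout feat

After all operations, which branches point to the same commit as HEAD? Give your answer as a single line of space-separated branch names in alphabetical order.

After op 1 (branch): HEAD=main@A [feat=A main=A]
After op 2 (branch): HEAD=main@A [exp=A feat=A main=A]
After op 3 (checkout): HEAD=feat@A [exp=A feat=A main=A]
After op 4 (branch): HEAD=feat@A [exp=A feat=A fix=A main=A]
After op 5 (commit): HEAD=feat@B [exp=A feat=B fix=A main=A]
After op 6 (commit): HEAD=feat@C [exp=A feat=C fix=A main=A]
After op 7 (reset): HEAD=feat@A [exp=A feat=A fix=A main=A]
After op 8 (reset): HEAD=feat@B [exp=A feat=B fix=A main=A]
After op 9 (checkout): HEAD=fix@A [exp=A feat=B fix=A main=A]
After op 10 (merge): HEAD=fix@D [exp=A feat=B fix=D main=A]
After op 11 (checkout): HEAD=feat@B [exp=A feat=B fix=D main=A]

Answer: feat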